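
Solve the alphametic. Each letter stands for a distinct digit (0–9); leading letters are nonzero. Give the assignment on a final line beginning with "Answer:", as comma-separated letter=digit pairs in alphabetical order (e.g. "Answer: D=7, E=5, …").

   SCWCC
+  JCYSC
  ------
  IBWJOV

Step 1. [col 1: C + C ≡ V (mod 10)] several values work for C in column 1 (C + C ≡ V (mod 10), carry-in 0); try C=2. So C=2.
Step 2. [col 1: C + C ≡ V (mod 10)] column 1 reads C+C+carry(0)=V with C=2; with digits 2 already taken and all letters distinct, the only value for V is 4 ⇒ V=4.
Step 3. [col 2: C + S ≡ O (mod 10)] no forcing yet in column 2 (carry-in 0); S=7 is free and consistent — try it ⇒ S=7.
Step 4. [I] I is the leading digit of a 6-digit sum of two 5-digit numbers; the final carry is exactly 1. So I=1.
Step 5. [col 2: C + S ≡ O (mod 10)] in column 2 we have C+S≡O with carry-in 0; given C=2, S=7 and digits 1,2,4,7 already taken and all letters distinct, that pins O to 9 ⇒ O=9.
Step 6. [col 3: W + Y ≡ J (mod 10)] no forcing yet in column 3 (carry-in 0); Y=8 is free and consistent — try it ⇒ Y=8.
Step 7. [col 3: W + Y ≡ J (mod 10)] column 3 reads W+Y+carry(0)=J with Y=8; with digits 1,2,4,7,8,9 already taken and all letters distinct, the only value for J is 3, so J=3.
Step 8. [col 3: W + Y ≡ J (mod 10)] from column 3 (Y=8, J=3, carry-in 0, digits 1,2,3,4,7,8,9 already taken and all letters distinct): W must equal 5 ⇒ W=5.
Step 9. [col 5: S + J ≡ B (mod 10)] column 5: given S=7, J=3, carry-in 0, and digits 1,2,3,4,5,7,8,9 already taken and all letters distinct, S+J≡B (mod 10) forces B=0 ⇒ B=0.

Answer: B=0, C=2, I=1, J=3, O=9, S=7, V=4, W=5, Y=8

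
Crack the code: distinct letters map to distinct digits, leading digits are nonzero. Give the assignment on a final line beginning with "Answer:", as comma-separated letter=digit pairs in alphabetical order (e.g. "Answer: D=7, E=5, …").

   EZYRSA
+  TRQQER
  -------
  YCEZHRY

Step 1. [col 1: A + R ≡ Y (mod 10)] no forcing yet in column 1 (carry-in 0); R=5 is free and consistent — try it. So R=5.
Step 2. [col 1: A + R ≡ Y (mod 10)] column 1 (A + R ≡ Y (mod 10), carry-in 0) doesn't pin A yet; pick A=6 and continue. So A=6.
Step 3. [col 1: A + R ≡ Y (mod 10)] column 1: given A=6, R=5, carry-in 0, and digits 5,6 already taken and all letters distinct, A+R≡Y (mod 10) forces Y=1, so Y=1.
Step 4. [col 2: S + E ≡ R (mod 10)] column 2 (S + E ≡ R (mod 10), carry-in 1) doesn't pin S yet; pick S=0 and continue ⇒ S=0.
Step 5. [col 2: S + E ≡ R (mod 10)] column 2: given S=0, R=5, carry-in 1, and digits 0,1,5,6 already taken and all letters distinct, S+E≡R (mod 10) forces E=4 ⇒ E=4.
Step 6. [col 3: R + Q ≡ H (mod 10)] no forcing yet in column 3 (carry-in 0); H=2 is free and consistent — try it. So H=2.
Step 7. [col 3: R + Q ≡ H (mod 10)] column 3 reads R+Q+carry(0)=H with R=5, H=2; with digits 0,1,2,4,5,6 already taken and all letters distinct, the only value for Q is 7 ⇒ Q=7.
Step 8. [col 4: Y + Q ≡ Z (mod 10)] in column 4 we have Y+Q≡Z with carry-in 1; given Y=1, Q=7 and digits 0,1,2,4,5,6,7 already taken and all letters distinct, that pins Z to 9. So Z=9.
Step 9. [col 6: E + T ≡ C (mod 10)] several values work for C in column 6 (E + T ≡ C (mod 10), carry-in 1); try C=3, so C=3.
Step 10. [col 6: E + T ≡ C (mod 10)] column 6: given E=4, C=3, carry-in 1, and digits 0,1,2,3,4,5,6,7,9 already taken and all letters distinct, E+T≡C (mod 10) forces T=8 ⇒ T=8.

Answer: A=6, C=3, E=4, H=2, Q=7, R=5, S=0, T=8, Y=1, Z=9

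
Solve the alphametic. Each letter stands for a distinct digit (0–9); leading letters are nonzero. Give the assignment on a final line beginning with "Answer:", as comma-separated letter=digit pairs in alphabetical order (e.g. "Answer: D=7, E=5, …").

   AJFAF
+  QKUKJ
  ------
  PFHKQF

Step 1. [col 1: F + J ≡ F (mod 10)] in column 1 we have F+J≡F with carry-in 0; given nothing yet and all letters distinct, none taken yet, that pins J to 0, so J=0.
Step 2. [col 1: F + J ≡ F (mod 10)] F=5 is one option consistent with column 1 (F + J ≡ F (mod 10), carry-in 0) — take it. So F=5.
Step 3. [col 2: A + K ≡ Q (mod 10)] K=3 is one option consistent with column 2 (A + K ≡ Q (mod 10), carry-in 0) — take it, so K=3.
Step 4. [col 2: A + K ≡ Q (mod 10)] no forcing yet in column 2 (carry-in 0); A=6 is free and consistent — try it ⇒ A=6.
Step 5. [col 2: A + K ≡ Q (mod 10)] in column 2 we have A+K≡Q with carry-in 0; given A=6, K=3 and digits 0,3,5,6 already taken and all letters distinct, that pins Q to 9. So Q=9.
Step 6. [col 3: F + U ≡ K (mod 10)] column 3: given F=5, K=3, carry-in 0, and digits 0,3,5,6,9 already taken and all letters distinct, F+U≡K (mod 10) forces U=8, so U=8.
Step 7. [col 4: J + K ≡ H (mod 10)] from column 4 (J=0, K=3, carry-in 1, digits 0,3,5,6,8,9 already taken and all letters distinct): H must equal 4 ⇒ H=4.
Step 8. [col 6: carry → P] in column 6 we have ·+·≡P with carry-in 1; given nothing yet and digits 0,3,4,5,6,8,9 already taken and all letters distinct, that pins P to 1 ⇒ P=1.

Answer: A=6, F=5, H=4, J=0, K=3, P=1, Q=9, U=8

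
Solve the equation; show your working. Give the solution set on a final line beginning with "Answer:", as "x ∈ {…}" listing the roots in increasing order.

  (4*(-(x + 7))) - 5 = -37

Step 1. [(4*(-(x + 7))) - 5 = -37] peel the -5: add 5 from each side ⇒ sub: 4*(-(x + 7)) = -32.
Step 2. [4*(-(x + 7)) = -32] 4 out front; divide by 4, so div: -(x + 7) = -8.
Step 3. [-(x + 7) = -8] LHS negated; negate both sides ⇒ neg: x + 7 = 8.
Step 4. [x + 7 = 8] +7 is outermost — subtract 7 both sides, so sub: x = 1.

Answer: x ∈ {1}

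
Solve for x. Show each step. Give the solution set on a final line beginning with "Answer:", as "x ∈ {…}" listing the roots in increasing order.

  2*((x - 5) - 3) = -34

Step 1. [2*((x - 5) - 3) = -34] LHS = 2·(…); ÷2 both sides. So div: (x - 5) - 3 = -17.
Step 2. [(x - 5) - 3 = -17] add 3: x sits inside (… - 3) ⇒ sub: x - 5 = -14.
Step 3. [x - 5 = -14] the outer -5 inverts by adding 5. So sub: x = -9.

Answer: x ∈ {-9}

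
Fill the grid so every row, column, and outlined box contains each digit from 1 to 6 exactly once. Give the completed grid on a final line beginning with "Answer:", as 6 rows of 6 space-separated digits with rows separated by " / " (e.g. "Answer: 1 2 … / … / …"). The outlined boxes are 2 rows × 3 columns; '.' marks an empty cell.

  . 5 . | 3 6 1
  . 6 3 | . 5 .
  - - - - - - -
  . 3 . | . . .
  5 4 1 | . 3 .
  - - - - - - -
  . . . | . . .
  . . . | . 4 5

Step 1. [r2c1∈{1,2,4}] 1 has one home in row 2: r2c1, so r2c1=1.
Step 2. [r3c4∈{1,2,4,5,6}] across row 3, 5 lands solely at r3c4. So r3c4=5.
Step 3. [r6c1∈{2,3,6}] across row 6, 3 lands solely at r6c1 ⇒ r6c1=3.
Step 4. [r5c3∈{2,4,5,6}] row 5 places 5 nowhere but r5c3, so r5c3=5.
Step 5. [r5c1∈{2,4,6}] r5c1 is the only open cell in row 5 admitting 4, so r5c1=4.
Step 6. [r3c1∈{2,6}] in col 1, 6 fits only at r3c1 ⇒ r3c1=6.
Step 7. [r3c3∈{2}] r3c3's peers cover all but 2. So r3c3=2.
Step 8. [r5c5∈{1,2}] col 5 places 2 nowhere but r5c5, so r5c5=2.
Step 9. [r5c2∈{1}] only 1 remains possible at r5c2 ⇒ r5c2=1.
Step 10. [r5c4∈{6}] r5c4's peers cover all but 6 ⇒ r5c4=6.
Step 11. [r2c4∈{2,4}] r2c4 is the only open cell in col 4 admitting 4. So r2c4=4.
Step 12. [r2c6∈{2}] r2c6 has the single candidate 2, so r2c6=2.
Step 13. [r6c3∈{6}] r6c3 is down to just 6. So r6c3=6.
Step 14. [r4c6∈{6}] r4c6 is down to just 6. So r4c6=6.
Step 15. [r1c3∈{4}] r1c3 is down to just 4. So r1c3=4.
Step 16. [r5c6∈{3}] nothing but 3 survives at r5c6 ⇒ r5c6=3.
Step 17. [r6c2∈{2}] only 2 remains possible at r6c2. So r6c2=2.
Step 18. [r4c4∈{2}] r4c4 is down to just 2, so r4c4=2.
Step 19. [r6c4∈{1}] r6c4's peers cover all but 1 ⇒ r6c4=1.
Step 20. [r3c5∈{1}] r3c5 has the single candidate 1 ⇒ r3c5=1.
Step 21. [r1c1∈{2}] r1c1's peers cover all but 2 ⇒ r1c1=2.
Step 22. [r3c6∈{4}] nothing but 4 survives at r3c6, so r3c6=4.

Answer: 2 5 4 3 6 1 / 1 6 3 4 5 2 / 6 3 2 5 1 4 / 5 4 1 2 3 6 / 4 1 5 6 2 3 / 3 2 6 1 4 5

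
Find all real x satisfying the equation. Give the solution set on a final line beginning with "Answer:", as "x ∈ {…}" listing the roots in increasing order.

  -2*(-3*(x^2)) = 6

Step 1. [-2*(-3*(x^2)) = 6] LHS = -2·(…); ÷-2 both sides, so div: -3*(x^2) = -3.
Step 2. [-3*(x^2) = -3] -3 out front; divide by -3 ⇒ div: x^2 = 1.
Step 3. [x^2 = 1] √ both sides: 1 ≥ 0 gives two branches, so sqrt: x = 1 or -1.

Answer: x ∈ {-1, 1}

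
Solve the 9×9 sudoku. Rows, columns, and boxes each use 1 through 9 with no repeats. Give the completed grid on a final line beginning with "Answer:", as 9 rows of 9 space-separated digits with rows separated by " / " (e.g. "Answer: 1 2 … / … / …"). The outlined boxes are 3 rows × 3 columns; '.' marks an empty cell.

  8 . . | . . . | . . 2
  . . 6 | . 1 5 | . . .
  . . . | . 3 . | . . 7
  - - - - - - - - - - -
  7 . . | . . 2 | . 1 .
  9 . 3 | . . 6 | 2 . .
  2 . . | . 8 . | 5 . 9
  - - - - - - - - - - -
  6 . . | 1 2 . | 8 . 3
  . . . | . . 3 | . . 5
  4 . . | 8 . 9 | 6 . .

Step 1. [r8c7∈{1,4,7,9}] r8c7 is the only open cell in col 7 admitting 7, so r8c7=7.
Step 2. [r5c2∈{1,4,5,8}] 1 has one home in row 5: r5c2, so r5c2=1.
Step 3. [r6c3∈{4}] r6c3's peers cover all but 4, so r6c3=4.
Step 4. [r3c1∈{1,5}] in col 1, 5 fits only at r3c1. So r3c1=5.
Step 5. [r9c5∈{5,7}] box 8 places 5 nowhere but r9c5 ⇒ r9c5=5.
Step 6. [r7c6∈{4,7}] box 8 places 7 nowhere but r7c6. So r7c6=7.
Step 7. [r1c6∈{4}] r1c6 has the single candidate 4, so r1c6=4.
Step 8. [r7c8∈{4,9}] r7c8 is the only open cell in row 7 admitting 4. So r7c8=4.
Step 9. [r8c8∈{2,9}] box 9 places 9 nowhere but r8c8, so r8c8=9.
Step 10. [r2c1∈{3}] r2c1's peers cover all but 3, so r2c1=3.
Step 11. [r4c9∈{4,6,8}] in col 9, 6 fits only at r4c9, so r4c9=6.
Step 12. [r5c4∈{4,5,7}] r5c4 is the only open cell in row 5 admitting 5 ⇒ r5c4=5.
Step 13. [r2c8∈{8}] r2c8 is down to just 8, so r2c8=8.
Step 14. [r2c9∈{4}] only 4 remains possible at r2c9 ⇒ r2c9=4.
Step 15. [r5c5∈{4,7}] 4 has one home in row 5: r5c5. So r5c5=4.
Step 16. [r1c5∈{6,7,9}] r1c5 is the only open cell in col 5 admitting 7. So r1c5=7.
Step 17. [r1c2∈{9}] r1c2's peers cover all but 9 ⇒ r1c2=9.
Step 18. [r1c3∈{1}] only 1 remains possible at r1c3 ⇒ r1c3=1.
Step 19. [r3c3∈{2}] r3c3 is down to just 2 ⇒ r3c3=2.
Step 20. [r1c4∈{6}] nothing but 6 survives at r1c4, so r1c4=6.
Step 21. [r3c4∈{9}] r3c4's peers cover all but 9 ⇒ r3c4=9.
Step 22. [r6c4∈{3,7}] across col 4, 7 lands solely at r6c4 ⇒ r6c4=7.
Step 23. [r1c7∈{3}] r1c7 is down to just 3. So r1c7=3.
Step 24. [r7c2∈{5}] r7c2's peers cover all but 5 ⇒ r7c2=5.
Step 25. [r8c3∈{8}] only 8 remains possible at r8c3, so r8c3=8.
Step 26. [r9c2∈{2,3,7}] in row 9, 3 fits only at r9c2. So r9c2=3.
Step 27. [r9c9∈{1}] only 1 remains possible at r9c9, so r9c9=1.
Step 28. [r3c7∈{1}] r3c7 is down to just 1. So r3c7=1.
Step 29. [r3c6∈{8}] r3c6 is down to just 8 ⇒ r3c6=8.
Step 30. [r9c3∈{7}] nothing but 7 survives at r9c3 ⇒ r9c3=7.
Step 31. [r6c6∈{1}] nothing but 1 survives at r6c6, so r6c6=1.
Step 32. [r8c4∈{4}] r8c4 has the single candidate 4. So r8c4=4.
Step 33. [r3c2∈{4}] r3c2's peers cover all but 4, so r3c2=4.
Step 34. [r2c7∈{9}] nothing but 9 survives at r2c7. So r2c7=9.
Step 35. [r8c1∈{1}] r8c1 is down to just 1 ⇒ r8c1=1.
Step 36. [r2c4∈{2}] r2c4 is down to just 2 ⇒ r2c4=2.
Step 37. [r6c2∈{6}] only 6 remains possible at r6c2 ⇒ r6c2=6.
Step 38. [r6c8∈{3}] nothing but 3 survives at r6c8. So r6c8=3.
Step 39. [r4c2∈{8}] r4c2's peers cover all but 8 ⇒ r4c2=8.
Step 40. [r1c8∈{5}] r1c8 is down to just 5. So r1c8=5.
Step 41. [r8c2∈{2}] r8c2 is down to just 2, so r8c2=2.
Step 42. [r5c9∈{8}] only 8 remains possible at r5c9 ⇒ r5c9=8.
Step 43. [r7c3∈{9}] r7c3's peers cover all but 9. So r7c3=9.
Step 44. [r2c2∈{7}] r2c2's peers cover all but 7 ⇒ r2c2=7.
Step 45. [r3c8∈{6}] r3c8's peers cover all but 6 ⇒ r3c8=6.
Step 46. [r8c5∈{6}] r8c5 is down to just 6 ⇒ r8c5=6.
Step 47. [r9c8∈{2}] r9c8 is down to just 2. So r9c8=2.
Step 48. [r5c8∈{7}] r5c8 has the single candidate 7. So r5c8=7.
Step 49. [r4c3∈{5}] r4c3's peers cover all but 5, so r4c3=5.
Step 50. [r4c7∈{4}] r4c7 has the single candidate 4 ⇒ r4c7=4.
Step 51. [r4c4∈{3}] nothing but 3 survives at r4c4 ⇒ r4c4=3.
Step 52. [r4c5∈{9}] only 9 remains possible at r4c5. So r4c5=9.

Answer: 8 9 1 6 7 4 3 5 2 / 3 7 6 2 1 5 9 8 4 / 5 4 2 9 3 8 1 6 7 / 7 8 5 3 9 2 4 1 6 / 9 1 3 5 4 6 2 7 8 / 2 6 4 7 8 1 5 3 9 / 6 5 9 1 2 7 8 4 3 / 1 2 8 4 6 3 7 9 5 / 4 3 7 8 5 9 6 2 1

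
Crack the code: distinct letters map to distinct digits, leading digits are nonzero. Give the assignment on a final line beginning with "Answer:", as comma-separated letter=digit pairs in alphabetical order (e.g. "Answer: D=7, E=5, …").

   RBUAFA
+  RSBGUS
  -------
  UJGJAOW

Step 1. [U] the sum has 7 digits but both addends have 6; that extra leading digit U is the final carry, namely 1 ⇒ U=1.
Step 2. [col 1: A + S ≡ W (mod 10)] no forcing yet in column 1 (carry-in 0); S=4 is free and consistent — try it ⇒ S=4.
Step 3. [col 1: A + S ≡ W (mod 10)] A=5 is one option consistent with column 1 (A + S ≡ W (mod 10), carry-in 0) — take it, so A=5.
Step 4. [col 1: A + S ≡ W (mod 10)] column 1 reads A+S+carry(0)=W with A=5, S=4; with digits 1,4,5 already taken and all letters distinct, the only value for W is 9, so W=9.
Step 5. [col 2: F + U ≡ O (mod 10)] F=2 is one option consistent with column 2 (F + U ≡ O (mod 10), carry-in 0) — take it ⇒ F=2.
Step 6. [col 2: F + U ≡ O (mod 10)] column 2: given F=2, U=1, carry-in 0, and digits 1,2,4,5,9 already taken and all letters distinct, F+U≡O (mod 10) forces O=3. So O=3.
Step 7. [col 3: A + G ≡ A (mod 10)] column 3: given A=5, carry-in 0, and digits 1,2,3,4,5,9 already taken and all letters distinct, A+G≡A (mod 10) forces G=0. So G=0.
Step 8. [col 4: U + B ≡ J (mod 10)] B=6 is one option consistent with column 4 (U + B ≡ J (mod 10), carry-in 0) — take it, so B=6.
Step 9. [col 4: U + B ≡ J (mod 10)] in column 4 we have U+B≡J with carry-in 0; given U=1, B=6 and digits 0,1,2,3,4,5,6,9 already taken and all letters distinct, that pins J to 7 ⇒ J=7.
Step 10. [col 6: R + R ≡ J (mod 10)] column 6 reads R+R+carry(1)=J with J=7; with digits 0,1,2,3,4,5,6,7,9 already taken and all letters distinct, the only value for R is 8. So R=8.

Answer: A=5, B=6, F=2, G=0, J=7, O=3, R=8, S=4, U=1, W=9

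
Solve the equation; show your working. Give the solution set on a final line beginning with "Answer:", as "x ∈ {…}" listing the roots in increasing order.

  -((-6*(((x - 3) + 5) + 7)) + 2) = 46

Step 1. [-((-6*(((x - 3) + 5) + 7)) + 2) = 46] leading − — multiply by −1. So neg: (-6*(((x - 3) + 5) + 7)) + 2 = -46.
Step 2. [(-6*(((x - 3) + 5) + 7)) + 2 = -46] the outer +2 inverts by subtracting 2, so sub: -6*(((x - 3) + 5) + 7) = -48.
Step 3. [-6*(((x - 3) + 5) + 7) = -48] divide by the outer -6 ⇒ div: ((x - 3) + 5) + 7 = 8.
Step 4. [((x - 3) + 5) + 7 = 8] peel the +7: subtract 7 from each side. So sub: (x - 3) + 5 = 1.
Step 5. [(x - 3) + 5 = 1] +5 is outermost — subtract 5 both sides, so sub: x - 3 = -4.
Step 6. [x - 3 = -4] peel the -3: add 3 from each side, so sub: x = -1.

Answer: x ∈ {-1}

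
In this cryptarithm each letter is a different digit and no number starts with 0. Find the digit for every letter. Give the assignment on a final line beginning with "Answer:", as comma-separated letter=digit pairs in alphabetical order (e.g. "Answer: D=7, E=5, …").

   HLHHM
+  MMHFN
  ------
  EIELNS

Step 1. [col 1: M + N ≡ S (mod 10)] N=5 is one option consistent with column 1 (M + N ≡ S (mod 10), carry-in 0) — take it, so N=5.
Step 2. [col 1: M + N ≡ S (mod 10)] several values work for S in column 1 (M + N ≡ S (mod 10), carry-in 0); try S=2. So S=2.
Step 3. [col 1: M + N ≡ S (mod 10)] from column 1 (N=5, S=2, carry-in 0, digits 2,5 already taken and all letters distinct): M must equal 7. So M=7.
Step 4. [col 2: H + F ≡ N (mod 10)] several values work for F in column 2 (H + F ≡ N (mod 10), carry-in 1); try F=8, so F=8.
Step 5. [E] adding two 5-digit numbers gives at most 5+1 digits, and here it does — E is that final carry and must be 1. So E=1.
Step 6. [col 2: H + F ≡ N (mod 10)] from column 2 (F=8, N=5, carry-in 1, digits 1,2,5,7,8 already taken and all letters distinct): H must equal 6. So H=6.
Step 7. [col 3: H + H ≡ L (mod 10)] in column 3 we have H+H≡L with carry-in 1; given H=6 and digits 1,2,5,6,7,8 already taken and all letters distinct, that pins L to 3 ⇒ L=3.
Step 8. [col 5: H + M ≡ I (mod 10)] from column 5 (H=6, M=7, carry-in 1, digits 1,2,3,5,6,7,8 already taken and all letters distinct): I must equal 4 ⇒ I=4.

Answer: E=1, F=8, H=6, I=4, L=3, M=7, N=5, S=2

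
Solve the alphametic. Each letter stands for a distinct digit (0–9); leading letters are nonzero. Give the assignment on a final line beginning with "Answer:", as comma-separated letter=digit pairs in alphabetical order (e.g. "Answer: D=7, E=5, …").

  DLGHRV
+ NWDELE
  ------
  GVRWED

Step 1. [col 1: V + E ≡ D (mod 10)] column 1 (V + E ≡ D (mod 10), carry-in 0) doesn't pin V yet; pick V=7 and continue ⇒ V=7.
Step 2. [col 1: V + E ≡ D (mod 10)] no forcing yet in column 1 (carry-in 0); E=5 is free and consistent — try it ⇒ E=5.
Step 3. [col 1: V + E ≡ D (mod 10)] column 1: given V=7, E=5, carry-in 0, and digits 5,7 already taken and all letters distinct, V+E≡D (mod 10) forces D=2 ⇒ D=2.
Step 4. [col 2: R + L ≡ E (mod 10)] L=8 is one option consistent with column 2 (R + L ≡ E (mod 10), carry-in 1) — take it. So L=8.
Step 5. [col 2: R + L ≡ E (mod 10)] column 2: given L=8, E=5, carry-in 1, and digits 2,5,7,8 already taken and all letters distinct, R+L≡E (mod 10) forces R=6 ⇒ R=6.
Step 6. [col 3: H + E ≡ W (mod 10)] H=3 is one option consistent with column 3 (H + E ≡ W (mod 10), carry-in 1) — take it. So H=3.
Step 7. [col 3: H + E ≡ W (mod 10)] in column 3 we have H+E≡W with carry-in 1; given H=3, E=5 and digits 2,3,5,6,7,8 already taken and all letters distinct, that pins W to 9 ⇒ W=9.
Step 8. [col 4: G + D ≡ R (mod 10)] in column 4 we have G+D≡R with carry-in 0; given D=2, R=6 and digits 2,3,5,6,7,8,9 already taken and all letters distinct, that pins G to 4, so G=4.
Step 9. [col 6: D + N ≡ G (mod 10)] in column 6 we have D+N≡G with carry-in 1; given D=2, G=4 and digits 2,3,4,5,6,7,8,9 already taken and all letters distinct, that pins N to 1. So N=1.

Answer: D=2, E=5, G=4, H=3, L=8, N=1, R=6, V=7, W=9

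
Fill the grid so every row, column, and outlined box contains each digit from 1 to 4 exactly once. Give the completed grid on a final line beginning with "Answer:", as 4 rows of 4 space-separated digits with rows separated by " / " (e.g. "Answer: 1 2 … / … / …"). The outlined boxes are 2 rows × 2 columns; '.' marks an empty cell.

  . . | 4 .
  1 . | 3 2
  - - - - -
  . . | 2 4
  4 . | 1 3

Step 1. [r1c1∈{2,3}] 2 has one home in col 1: r1c1. So r1c1=2.
Step 2. [r1c2∈{3}] r1c2 has the single candidate 3, so r1c2=3.
Step 3. [r2c2∈{4}] nothing but 4 survives at r2c2. So r2c2=4.
Step 4. [r1c4∈{1}] r1c4's peers cover all but 1 ⇒ r1c4=1.
Step 5. [r3c2∈{1}] nothing but 1 survives at r3c2, so r3c2=1.
Step 6. [r4c2∈{2}] r4c2's peers cover all but 2 ⇒ r4c2=2.
Step 7. [r3c1∈{3}] only 3 remains possible at r3c1 ⇒ r3c1=3.

Answer: 2 3 4 1 / 1 4 3 2 / 3 1 2 4 / 4 2 1 3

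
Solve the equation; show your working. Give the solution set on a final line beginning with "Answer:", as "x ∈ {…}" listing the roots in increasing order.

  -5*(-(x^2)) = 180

Step 1. [-5*(-(x^2)) = 180] leading coefficient -5: divide by -5, so div: -(x^2) = -36.
Step 2. [-(x^2) = -36] flip signs both sides, so neg: x^2 = 36.
Step 3. [x^2 = 36] 36 ≥ 0, LHS is (·)² — take ±√. So sqrt: x = 6 or -6.

Answer: x ∈ {-6, 6}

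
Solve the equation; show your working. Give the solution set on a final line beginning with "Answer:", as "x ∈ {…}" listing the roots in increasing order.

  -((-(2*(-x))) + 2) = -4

Step 1. [-((-(2*(-x))) + 2) = -4] flip signs both sides, so neg: (-(2*(-x))) + 2 = 4.
Step 2. [(-(2*(-x))) + 2 = 4] subtract 2: x sits inside (… + 2), so sub: -(2*(-x)) = 2.
Step 3. [-(2*(-x)) = 2] flip signs both sides ⇒ neg: 2*(-x) = -2.
Step 4. [2*(-x) = -2] LHS = 2·(…); ÷2 both sides ⇒ div: -x = -1.
Step 5. [-x = -1] flip signs both sides, so neg: x = 1.

Answer: x ∈ {1}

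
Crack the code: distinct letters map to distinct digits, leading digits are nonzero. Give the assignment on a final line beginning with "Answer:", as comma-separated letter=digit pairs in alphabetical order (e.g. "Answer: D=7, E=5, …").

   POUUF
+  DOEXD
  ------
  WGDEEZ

Step 1. [W] adding two 5-digit numbers gives at most 5+1 digits, and here it does — W is that final carry and must be 1. So W=1.
Step 2. [col 1: F + D ≡ Z (mod 10)] several values work for F in column 1 (F + D ≡ Z (mod 10), carry-in 0); try F=9, so F=9.
Step 3. [col 1: F + D ≡ Z (mod 10)] Z=5 is one option consistent with column 1 (F + D ≡ Z (mod 10), carry-in 0) — take it ⇒ Z=5.
Step 4. [col 1: F + D ≡ Z (mod 10)] column 1 reads F+D+carry(0)=Z with F=9, Z=5; with digits 1,5,9 already taken and all letters distinct, the only value for D is 6 ⇒ D=6.
Step 5. [col 2: U + X ≡ E (mod 10)] U=0 is one option consistent with column 2 (U + X ≡ E (mod 10), carry-in 1) — take it ⇒ U=0.
Step 6. [col 2: U + X ≡ E (mod 10)] several values work for X in column 2 (U + X ≡ E (mod 10), carry-in 1); try X=2 ⇒ X=2.
Step 7. [col 2: U + X ≡ E (mod 10)] column 2: given U=0, X=2, carry-in 1, and digits 0,1,2,5,6,9 already taken and all letters distinct, U+X≡E (mod 10) forces E=3 ⇒ E=3.
Step 8. [col 4: O + O ≡ D (mod 10)] in column 4 we have O+O≡D with carry-in 0; given D=6 and digits 0,1,2,3,5,6,9 already taken and all letters distinct, that pins O to 8. So O=8.
Step 9. [col 5: P + D ≡ G (mod 10)] in column 5 we have P+D≡G with carry-in 1; given D=6 and digits 0,1,2,3,5,6,8,9 already taken and all letters distinct, that pins P to 7 ⇒ P=7.
Step 10. [col 5: P + D ≡ G (mod 10)] in column 5 we have P+D≡G with carry-in 1; given P=7, D=6 and digits 0,1,2,3,5,6,7,8,9 already taken and all letters distinct, that pins G to 4, so G=4.

Answer: D=6, E=3, F=9, G=4, O=8, P=7, U=0, W=1, X=2, Z=5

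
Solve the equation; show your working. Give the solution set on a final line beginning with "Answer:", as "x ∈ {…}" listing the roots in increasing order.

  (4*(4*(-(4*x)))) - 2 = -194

Step 1. [(4*(4*(-(4*x)))) - 2 = -194] add 2: x sits inside (… - 2) ⇒ sub: 4*(4*(-(4*x))) = -192.
Step 2. [4*(4*(-(4*x))) = -192] 4·(inner) — divide through by 4 ⇒ div: 4*(-(4*x)) = -48.
Step 3. [4*(-(4*x)) = -48] 4 out front; divide by 4, so div: -(4*x) = -12.
Step 4. [-(4*x) = -12] LHS negated; negate both sides, so neg: 4*x = 12.
Step 5. [4*x = 12] 4 out front; divide by 4, so div: x = 3.

Answer: x ∈ {3}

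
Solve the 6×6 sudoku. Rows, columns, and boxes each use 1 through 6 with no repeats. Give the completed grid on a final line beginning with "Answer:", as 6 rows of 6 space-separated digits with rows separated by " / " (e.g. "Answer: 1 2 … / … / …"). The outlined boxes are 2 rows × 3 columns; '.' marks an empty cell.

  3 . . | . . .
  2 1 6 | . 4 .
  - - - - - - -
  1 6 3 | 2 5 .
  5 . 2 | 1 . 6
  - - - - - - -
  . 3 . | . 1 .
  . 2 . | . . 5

Step 1. [r1c2∈{4,5}] 5 has one home in col 2: r1c2. So r1c2=5.
Step 2. [r1c4∈{6}] r1c4's peers cover all but 6, so r1c4=6.
Step 3. [r5c4∈{4}] only 4 remains possible at r5c4 ⇒ r5c4=4.
Step 4. [r6c5∈{3,6}] r6c5 is the only open cell in col 5 admitting 6. So r6c5=6.
Step 5. [r6c1∈{4}] r6c1's peers cover all but 4, so r6c1=4.
Step 6. [r5c6∈{2}] nothing but 2 survives at r5c6, so r5c6=2.
Step 7. [r2c4∈{3,5}] r2c4 is the only open cell in row 2 admitting 5, so r2c4=5.
Step 8. [r4c2∈{4}] r4c2 is down to just 4 ⇒ r4c2=4.
Step 9. [r2c6∈{3}] only 3 remains possible at r2c6. So r2c6=3.
Step 10. [r6c4∈{3}] r6c4 is down to just 3 ⇒ r6c4=3.
Step 11. [r5c1∈{6}] r5c1's peers cover all but 6 ⇒ r5c1=6.
Step 12. [r6c3∈{1}] nothing but 1 survives at r6c3, so r6c3=1.
Step 13. [r1c5∈{2}] r1c5's peers cover all but 2 ⇒ r1c5=2.
Step 14. [r3c6∈{4}] r3c6 is down to just 4 ⇒ r3c6=4.
Step 15. [r1c3∈{4}] nothing but 4 survives at r1c3, so r1c3=4.
Step 16. [r1c6∈{1}] only 1 remains possible at r1c6 ⇒ r1c6=1.
Step 17. [r5c3∈{5}] r5c3's peers cover all but 5, so r5c3=5.
Step 18. [r4c5∈{3}] r4c5 has the single candidate 3. So r4c5=3.

Answer: 3 5 4 6 2 1 / 2 1 6 5 4 3 / 1 6 3 2 5 4 / 5 4 2 1 3 6 / 6 3 5 4 1 2 / 4 2 1 3 6 5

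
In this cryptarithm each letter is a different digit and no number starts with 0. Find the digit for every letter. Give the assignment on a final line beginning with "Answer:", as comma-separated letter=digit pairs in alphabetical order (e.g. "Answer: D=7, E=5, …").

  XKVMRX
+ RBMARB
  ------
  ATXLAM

Step 1. [col 1: X + B ≡ M (mod 10)] several values work for M in column 1 (X + B ≡ M (mod 10), carry-in 0); try M=1, so M=1.
Step 2. [col 1: X + B ≡ M (mod 10)] several values work for B in column 1 (X + B ≡ M (mod 10), carry-in 0); try B=6. So B=6.
Step 3. [col 1: X + B ≡ M (mod 10)] column 1: given B=6, M=1, carry-in 0, and digits 1,6 already taken and all letters distinct, X+B≡M (mod 10) forces X=5. So X=5.
Step 4. [col 2: R + R ≡ A (mod 10)] no forcing yet in column 2 (carry-in 1); R=4 is free and consistent — try it, so R=4.
Step 5. [col 2: R + R ≡ A (mod 10)] in column 2 we have R+R≡A with carry-in 1; given R=4 and digits 1,4,5,6 already taken and all letters distinct, that pins A to 9 ⇒ A=9.
Step 6. [col 3: M + A ≡ L (mod 10)] from column 3 (M=1, A=9, carry-in 0, digits 1,4,5,6,9 already taken and all letters distinct): L must equal 0 ⇒ L=0.
Step 7. [col 4: V + M ≡ X (mod 10)] column 4: given M=1, X=5, carry-in 1, and digits 0,1,4,5,6,9 already taken and all letters distinct, V+M≡X (mod 10) forces V=3 ⇒ V=3.
Step 8. [col 5: K + B ≡ T (mod 10)] column 5: given B=6, carry-in 0, and digits 0,1,3,4,5,6,9 already taken and all letters distinct, K+B≡T (mod 10) forces T=8, so T=8.
Step 9. [col 5: K + B ≡ T (mod 10)] from column 5 (B=6, T=8, carry-in 0, digits 0,1,3,4,5,6,8,9 already taken and all letters distinct): K must equal 2. So K=2.

Answer: A=9, B=6, K=2, L=0, M=1, R=4, T=8, V=3, X=5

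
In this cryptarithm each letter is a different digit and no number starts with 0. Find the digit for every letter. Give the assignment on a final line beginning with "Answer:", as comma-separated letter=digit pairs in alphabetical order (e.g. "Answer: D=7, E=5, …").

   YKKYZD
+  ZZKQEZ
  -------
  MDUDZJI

Step 1. [col 1: D + Z ≡ I (mod 10)] no forcing yet in column 1 (carry-in 0); Z=8 is free and consistent — try it, so Z=8.
Step 2. [M] M is the leading digit of a 7-digit sum of two 6-digit numbers; the final carry is exactly 1, so M=1.
Step 3. [col 1: D + Z ≡ I (mod 10)] no forcing yet in column 1 (carry-in 0); D=4 is free and consistent — try it ⇒ D=4.
Step 4. [col 1: D + Z ≡ I (mod 10)] from column 1 (D=4, Z=8, carry-in 0, digits 1,4,8 already taken and all letters distinct): I must equal 2 ⇒ I=2.
Step 5. [col 2: Z + E ≡ J (mod 10)] J=9 is one option consistent with column 2 (Z + E ≡ J (mod 10), carry-in 1) — take it, so J=9.
Step 6. [col 2: Z + E ≡ J (mod 10)] from column 2 (Z=8, J=9, carry-in 1, digits 1,2,4,8,9 already taken and all letters distinct): E must equal 0 ⇒ E=0.
Step 7. [col 3: Y + Q ≡ Z (mod 10)] Q=3 is one option consistent with column 3 (Y + Q ≡ Z (mod 10), carry-in 0) — take it. So Q=3.
Step 8. [col 3: Y + Q ≡ Z (mod 10)] in column 3 we have Y+Q≡Z with carry-in 0; given Q=3, Z=8 and digits 0,1,2,3,4,8,9 already taken and all letters distinct, that pins Y to 5, so Y=5.
Step 9. [col 4: K + K ≡ D (mod 10)] column 4 reads K+K+carry(0)=D with D=4; with digits 0,1,2,3,4,5,8,9 already taken and all letters distinct, the only value for K is 7. So K=7.
Step 10. [col 5: K + Z ≡ U (mod 10)] in column 5 we have K+Z≡U with carry-in 1; given K=7, Z=8 and digits 0,1,2,3,4,5,7,8,9 already taken and all letters distinct, that pins U to 6 ⇒ U=6.

Answer: D=4, E=0, I=2, J=9, K=7, M=1, Q=3, U=6, Y=5, Z=8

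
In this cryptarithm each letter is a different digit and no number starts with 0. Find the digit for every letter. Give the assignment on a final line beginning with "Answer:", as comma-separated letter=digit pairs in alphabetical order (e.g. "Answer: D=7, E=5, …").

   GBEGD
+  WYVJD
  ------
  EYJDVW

Step 1. [E] the sum has 6 digits but both addends have 5; that extra leading digit E is the final carry, namely 1, so E=1.
Step 2. [col 1: D + D ≡ W (mod 10)] D=4 is one option consistent with column 1 (D + D ≡ W (mod 10), carry-in 0) — take it. So D=4.
Step 3. [col 1: D + D ≡ W (mod 10)] in column 1 we have D+D≡W with carry-in 0; given D=4 and digits 1,4 already taken and all letters distinct, that pins W to 8 ⇒ W=8.
Step 4. [col 2: G + J ≡ V (mod 10)] column 2 (G + J ≡ V (mod 10), carry-in 0) doesn't pin G yet; pick G=7 and continue ⇒ G=7.
Step 5. [col 2: G + J ≡ V (mod 10)] no forcing yet in column 2 (carry-in 0); J=5 is free and consistent — try it ⇒ J=5.
Step 6. [col 2: G + J ≡ V (mod 10)] column 2 reads G+J+carry(0)=V with G=7, J=5; with digits 1,4,5,7,8 already taken and all letters distinct, the only value for V is 2. So V=2.
Step 7. [col 4: B + Y ≡ J (mod 10)] several values work for B in column 4 (B + Y ≡ J (mod 10), carry-in 0); try B=9. So B=9.
Step 8. [col 4: B + Y ≡ J (mod 10)] column 4: given B=9, J=5, carry-in 0, and digits 1,2,4,5,7,8,9 already taken and all letters distinct, B+Y≡J (mod 10) forces Y=6. So Y=6.

Answer: B=9, D=4, E=1, G=7, J=5, V=2, W=8, Y=6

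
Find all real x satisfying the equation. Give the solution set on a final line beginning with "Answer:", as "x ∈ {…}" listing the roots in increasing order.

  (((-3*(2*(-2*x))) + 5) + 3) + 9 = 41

Step 1. [(((-3*(2*(-2*x))) + 5) + 3) + 9 = 41] peel the +9: subtract 9 from each side, so sub: ((-3*(2*(-2*x))) + 5) + 3 = 32.
Step 2. [((-3*(2*(-2*x))) + 5) + 3 = 32] peel the +3: subtract 3 from each side. So sub: (-3*(2*(-2*x))) + 5 = 29.
Step 3. [(-3*(2*(-2*x))) + 5 = 29] 5 comes off first (subtract 5) ⇒ sub: -3*(2*(-2*x)) = 24.
Step 4. [-3*(2*(-2*x)) = 24] divide by the outer -3 ⇒ div: 2*(-2*x) = -8.
Step 5. [2*(-2*x) = -8] 2·(inner) — divide through by 2 ⇒ div: -2*x = -4.
Step 6. [-2*x = -4] leading coefficient -2: divide by -2. So div: x = 2.

Answer: x ∈ {2}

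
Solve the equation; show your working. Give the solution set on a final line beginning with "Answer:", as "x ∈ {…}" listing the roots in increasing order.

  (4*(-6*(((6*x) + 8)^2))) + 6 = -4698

Step 1. [(4*(-6*(((6*x) + 8)^2))) + 6 = -4698] subtract 6: x sits inside (… + 6), so sub: 4*(-6*(((6*x) + 8)^2)) = -4704.
Step 2. [4*(-6*(((6*x) + 8)^2)) = -4704] divide by the outer 4. So div: -6*(((6*x) + 8)^2) = -1176.
Step 3. [-6*(((6*x) + 8)^2) = -1176] -6 out front; divide by -6 ⇒ div: ((6*x) + 8)^2 = 196.
Step 4. [((6*x) + 8)^2 = 196] 196 ≥ 0, LHS is (·)² — take ±√. So sqrt: (6*x) + 8 = 14 or -14.
Step 5. [(6*x) + 8 = 14 or -14] peel the +8: subtract 8 from each side, so sub: 6*x = 6 or -22.
Step 6. [6*x = 6 or -22] divide by the outer 6, so div: x = 1 or -11/3.

Answer: x ∈ {-11/3, 1}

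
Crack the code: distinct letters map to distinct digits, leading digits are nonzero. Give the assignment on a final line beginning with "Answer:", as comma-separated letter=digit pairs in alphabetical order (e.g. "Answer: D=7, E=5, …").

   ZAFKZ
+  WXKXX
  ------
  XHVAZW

Step 1. [col 1: Z + X ≡ W (mod 10)] X=1 is one option consistent with column 1 (Z + X ≡ W (mod 10), carry-in 0) — take it, so X=1.
Step 2. [col 1: Z + X ≡ W (mod 10)] no forcing yet in column 1 (carry-in 0); W=8 is free and consistent — try it, so W=8.
Step 3. [col 1: Z + X ≡ W (mod 10)] in column 1 we have Z+X≡W with carry-in 0; given X=1, W=8 and digits 1,8 already taken and all letters distinct, that pins Z to 7, so Z=7.
Step 4. [col 2: K + X ≡ Z (mod 10)] column 2: given X=1, Z=7, carry-in 0, and digits 1,7,8 already taken and all letters distinct, K+X≡Z (mod 10) forces K=6 ⇒ K=6.
Step 5. [col 3: F + K ≡ A (mod 10)] column 3 (F + K ≡ A (mod 10), carry-in 0) doesn't pin A yet; pick A=0 and continue ⇒ A=0.
Step 6. [col 3: F + K ≡ A (mod 10)] from column 3 (K=6, A=0, carry-in 0, digits 0,1,6,7,8 already taken and all letters distinct): F must equal 4. So F=4.
Step 7. [col 4: A + X ≡ V (mod 10)] column 4: given A=0, X=1, carry-in 1, and digits 0,1,4,6,7,8 already taken and all letters distinct, A+X≡V (mod 10) forces V=2. So V=2.
Step 8. [col 5: Z + W ≡ H (mod 10)] column 5 reads Z+W+carry(0)=H with Z=7, W=8; with digits 0,1,2,4,6,7,8 already taken and all letters distinct, the only value for H is 5, so H=5.

Answer: A=0, F=4, H=5, K=6, V=2, W=8, X=1, Z=7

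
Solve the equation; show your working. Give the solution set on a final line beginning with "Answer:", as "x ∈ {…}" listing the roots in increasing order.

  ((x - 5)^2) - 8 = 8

Step 1. [((x - 5)^2) - 8 = 8] peel the -8: add 8 from each side ⇒ sub: (x - 5)^2 = 16.
Step 2. [(x - 5)^2 = 16] √ both sides: 16 ≥ 0 gives two branches ⇒ sqrt: x - 5 = 4 or -4.
Step 3. [x - 5 = 4 or -4] -5 is outermost — add 5 both sides. So sub: x = 9 or 1.

Answer: x ∈ {1, 9}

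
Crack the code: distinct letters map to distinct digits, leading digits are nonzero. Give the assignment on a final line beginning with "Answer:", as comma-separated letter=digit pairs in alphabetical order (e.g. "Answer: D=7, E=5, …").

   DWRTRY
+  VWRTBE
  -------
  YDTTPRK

Step 1. [col 1: Y + E ≡ K (mod 10)] no forcing yet in column 1 (carry-in 0); K=6 is free and consistent — try it ⇒ K=6.
Step 2. [col 1: Y + E ≡ K (mod 10)] several values work for Y in column 1 (Y + E ≡ K (mod 10), carry-in 0); try Y=1 ⇒ Y=1.
Step 3. [col 1: Y + E ≡ K (mod 10)] from column 1 (Y=1, K=6, carry-in 0, digits 1,6 already taken and all letters distinct): E must equal 5, so E=5.
Step 4. [col 2: R + B ≡ R (mod 10)] column 2 reads R+B+carry(0)=R with nothing yet; with digits 1,5,6 already taken and all letters distinct, the only value for B is 0, so B=0.
Step 5. [col 2: R + B ≡ R (mod 10)] R=2 is one option consistent with column 2 (R + B ≡ R (mod 10), carry-in 0) — take it, so R=2.
Step 6. [col 3: T + T ≡ P (mod 10)] T=4 is one option consistent with column 3 (T + T ≡ P (mod 10), carry-in 0) — take it. So T=4.
Step 7. [col 3: T + T ≡ P (mod 10)] from column 3 (T=4, carry-in 0, digits 0,1,2,4,5,6 already taken and all letters distinct): P must equal 8 ⇒ P=8.
Step 8. [col 5: W + W ≡ T (mod 10)] in column 5 we have W+W≡T with carry-in 0; given T=4 and digits 0,1,2,4,5,6,8 already taken and all letters distinct, that pins W to 7. So W=7.
Step 9. [col 6: D + V ≡ D (mod 10)] column 6 reads D+V+carry(1)=D with nothing yet; with digits 0,1,2,4,5,6,7,8 already taken and all letters distinct, the only value for V is 9 ⇒ V=9.
Step 10. [col 6: D + V ≡ D (mod 10)] column 6 reads D+V+carry(1)=D with V=9; with digits 0,1,2,4,5,6,7,8,9 already taken and all letters distinct, the only value for D is 3, so D=3.

Answer: B=0, D=3, E=5, K=6, P=8, R=2, T=4, V=9, W=7, Y=1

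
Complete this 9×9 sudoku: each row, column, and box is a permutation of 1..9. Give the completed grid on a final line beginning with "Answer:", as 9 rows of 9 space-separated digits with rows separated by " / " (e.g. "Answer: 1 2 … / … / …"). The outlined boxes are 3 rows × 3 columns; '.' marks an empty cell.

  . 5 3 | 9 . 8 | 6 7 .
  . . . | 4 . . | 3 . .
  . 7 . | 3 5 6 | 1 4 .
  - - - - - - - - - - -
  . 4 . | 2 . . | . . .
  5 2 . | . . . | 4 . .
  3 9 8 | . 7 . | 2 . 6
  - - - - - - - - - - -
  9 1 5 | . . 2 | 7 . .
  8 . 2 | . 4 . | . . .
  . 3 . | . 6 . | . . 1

Step 1. [r3c9∈{2,8,9}] in row 3, 8 fits only at r3c9 ⇒ r3c9=8.
Step 2. [r7c4∈{8}] r7c4 has the single candidate 8 ⇒ r7c4=8.
Step 3. [r7c5∈{3}] r7c5 is down to just 3, so r7c5=3.
Step 4. [r9c8∈{2,5,8,9}] in row 9, 2 fits only at r9c8, so r9c8=2.
Step 5. [r1c9∈{2}] nothing but 2 survives at r1c9, so r1c9=2.
Step 6. [r1c5∈{1}] r1c5 has the single candidate 1, so r1c5=1.
Step 7. [r9c7∈{5,8,9}] row 9 places 8 nowhere but r9c7 ⇒ r9c7=8.
Step 8. [r9c6∈{5,7,9}] r9c6 is the only open cell in row 9 admitting 9. So r9c6=9.
Step 9. [r9c4∈{5,7}] row 9 places 5 nowhere but r9c4, so r9c4=5.
Step 10. [r6c4∈{1}] nothing but 1 survives at r6c4 ⇒ r6c4=1.
Step 11. [r6c8∈{5}] only 5 remains possible at r6c8. So r6c8=5.
Step 12. [r4c7∈{9}] r4c7 is down to just 9, so r4c7=9.
Step 13. [r5c6∈{3}] nothing but 3 survives at r5c6, so r5c6=3.
Step 14. [r2c8∈{9}] r2c8's peers cover all but 9, so r2c8=9.
Step 15. [r8c2∈{6}] only 6 remains possible at r8c2, so r8c2=6.
Step 16. [r5c9∈{7}] only 7 remains possible at r5c9 ⇒ r5c9=7.
Step 17. [r8c8∈{3}] nothing but 3 survives at r8c8 ⇒ r8c8=3.
Step 18. [r4c5∈{8}] nothing but 8 survives at r4c5 ⇒ r4c5=8.
Step 19. [r4c8∈{1}] only 1 remains possible at r4c8. So r4c8=1.
Step 20. [r2c1∈{1,2,6}] across col 1, 1 lands solely at r2c1, so r2c1=1.
Step 21. [r4c1∈{6,7}] across col 1, 6 lands solely at r4c1 ⇒ r4c1=6.
Step 22. [r9c3∈{4,7}] across col 3, 4 lands solely at r9c3 ⇒ r9c3=4.
Step 23. [r8c9∈{5,9}] in row 8, 9 fits only at r8c9 ⇒ r8c9=9.
Step 24. [r8c4∈{7}] r8c4 has the single candidate 7, so r8c4=7.
Step 25. [r5c8∈{8}] r5c8's peers cover all but 8 ⇒ r5c8=8.
Step 26. [r8c7∈{5}] r8c7's peers cover all but 5, so r8c7=5.
Step 27. [r7c8∈{6}] r7c8's peers cover all but 6 ⇒ r7c8=6.
Step 28. [r9c1∈{7}] nothing but 7 survives at r9c1. So r9c1=7.
Step 29. [r4c3∈{7}] r4c3 is down to just 7, so r4c3=7.
Step 30. [r4c9∈{3}] r4c9's peers cover all but 3, so r4c9=3.
Step 31. [r4c6∈{5}] r4c6 is down to just 5. So r4c6=5.
Step 32. [r3c3∈{9}] r3c3 has the single candidate 9 ⇒ r3c3=9.
Step 33. [r7c9∈{4}] only 4 remains possible at r7c9, so r7c9=4.
Step 34. [r2c6∈{7}] r2c6 is down to just 7. So r2c6=7.
Step 35. [r2c5∈{2}] r2c5 has the single candidate 2 ⇒ r2c5=2.
Step 36. [r2c3∈{6}] r2c3 has the single candidate 6 ⇒ r2c3=6.
Step 37. [r3c1∈{2}] r3c1's peers cover all but 2, so r3c1=2.
Step 38. [r8c6∈{1}] nothing but 1 survives at r8c6 ⇒ r8c6=1.
Step 39. [r1c1∈{4}] only 4 remains possible at r1c1 ⇒ r1c1=4.
Step 40. [r6c6∈{4}] only 4 remains possible at r6c6. So r6c6=4.
Step 41. [r2c9∈{5}] r2c9 is down to just 5. So r2c9=5.
Step 42. [r5c4∈{6}] r5c4 has the single candidate 6, so r5c4=6.
Step 43. [r5c3∈{1}] r5c3 is down to just 1, so r5c3=1.
Step 44. [r2c2∈{8}] only 8 remains possible at r2c2 ⇒ r2c2=8.
Step 45. [r5c5∈{9}] r5c5 has the single candidate 9 ⇒ r5c5=9.

Answer: 4 5 3 9 1 8 6 7 2 / 1 8 6 4 2 7 3 9 5 / 2 7 9 3 5 6 1 4 8 / 6 4 7 2 8 5 9 1 3 / 5 2 1 6 9 3 4 8 7 / 3 9 8 1 7 4 2 5 6 / 9 1 5 8 3 2 7 6 4 / 8 6 2 7 4 1 5 3 9 / 7 3 4 5 6 9 8 2 1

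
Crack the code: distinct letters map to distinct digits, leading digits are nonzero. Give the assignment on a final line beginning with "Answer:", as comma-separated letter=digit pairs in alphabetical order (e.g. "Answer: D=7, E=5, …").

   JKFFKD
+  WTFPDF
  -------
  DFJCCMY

Step 1. [col 1: D + F ≡ Y (mod 10)] column 1 (D + F ≡ Y (mod 10), carry-in 0) doesn't pin Y yet; pick Y=4 and continue, so Y=4.
Step 2. [col 1: D + F ≡ Y (mod 10)] several values work for D in column 1 (D + F ≡ Y (mod 10), carry-in 0); try D=1 ⇒ D=1.
Step 3. [col 1: D + F ≡ Y (mod 10)] in column 1 we have D+F≡Y with carry-in 0; given D=1, Y=4 and digits 1,4 already taken and all letters distinct, that pins F to 3. So F=3.
Step 4. [col 2: K + D ≡ M (mod 10)] no forcing yet in column 2 (carry-in 0); M=0 is free and consistent — try it. So M=0.
Step 5. [col 2: K + D ≡ M (mod 10)] from column 2 (D=1, M=0, carry-in 0, digits 0,1,3,4 already taken and all letters distinct): K must equal 9, so K=9.
Step 6. [col 3: F + P ≡ C (mod 10)] several values work for C in column 3 (F + P ≡ C (mod 10), carry-in 1); try C=6. So C=6.
Step 7. [col 3: F + P ≡ C (mod 10)] column 3: given F=3, C=6, carry-in 1, and digits 0,1,3,4,6,9 already taken and all letters distinct, F+P≡C (mod 10) forces P=2 ⇒ P=2.
Step 8. [col 5: K + T ≡ J (mod 10)] column 5: given K=9, carry-in 0, and digits 0,1,2,3,4,6,9 already taken and all letters distinct, K+T≡J (mod 10) forces J=7, so J=7.
Step 9. [col 5: K + T ≡ J (mod 10)] column 5: given K=9, J=7, carry-in 0, and digits 0,1,2,3,4,6,7,9 already taken and all letters distinct, K+T≡J (mod 10) forces T=8 ⇒ T=8.
Step 10. [col 6: J + W ≡ F (mod 10)] column 6 reads J+W+carry(1)=F with J=7, F=3; with digits 0,1,2,3,4,6,7,8,9 already taken and all letters distinct, the only value for W is 5. So W=5.

Answer: C=6, D=1, F=3, J=7, K=9, M=0, P=2, T=8, W=5, Y=4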